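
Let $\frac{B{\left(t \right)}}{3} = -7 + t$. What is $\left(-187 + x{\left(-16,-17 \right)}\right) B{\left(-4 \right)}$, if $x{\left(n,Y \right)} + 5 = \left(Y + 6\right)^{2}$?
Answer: $2343$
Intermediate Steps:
$B{\left(t \right)} = -21 + 3 t$ ($B{\left(t \right)} = 3 \left(-7 + t\right) = -21 + 3 t$)
$x{\left(n,Y \right)} = -5 + \left(6 + Y\right)^{2}$ ($x{\left(n,Y \right)} = -5 + \left(Y + 6\right)^{2} = -5 + \left(6 + Y\right)^{2}$)
$\left(-187 + x{\left(-16,-17 \right)}\right) B{\left(-4 \right)} = \left(-187 - \left(5 - \left(6 - 17\right)^{2}\right)\right) \left(-21 + 3 \left(-4\right)\right) = \left(-187 - \left(5 - \left(-11\right)^{2}\right)\right) \left(-21 - 12\right) = \left(-187 + \left(-5 + 121\right)\right) \left(-33\right) = \left(-187 + 116\right) \left(-33\right) = \left(-71\right) \left(-33\right) = 2343$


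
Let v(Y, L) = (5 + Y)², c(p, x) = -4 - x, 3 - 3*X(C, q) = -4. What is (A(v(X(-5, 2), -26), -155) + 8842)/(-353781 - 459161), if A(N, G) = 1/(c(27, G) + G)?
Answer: -35367/3251768 ≈ -0.010876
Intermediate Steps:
X(C, q) = 7/3 (X(C, q) = 1 - ⅓*(-4) = 1 + 4/3 = 7/3)
A(N, G) = -¼ (A(N, G) = 1/((-4 - G) + G) = 1/(-4) = -¼)
(A(v(X(-5, 2), -26), -155) + 8842)/(-353781 - 459161) = (-¼ + 8842)/(-353781 - 459161) = (35367/4)/(-812942) = (35367/4)*(-1/812942) = -35367/3251768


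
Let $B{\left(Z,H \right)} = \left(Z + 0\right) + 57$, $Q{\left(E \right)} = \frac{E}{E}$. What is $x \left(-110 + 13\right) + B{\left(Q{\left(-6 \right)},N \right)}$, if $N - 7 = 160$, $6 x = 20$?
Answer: $- \frac{796}{3} \approx -265.33$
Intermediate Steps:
$x = \frac{10}{3}$ ($x = \frac{1}{6} \cdot 20 = \frac{10}{3} \approx 3.3333$)
$Q{\left(E \right)} = 1$
$N = 167$ ($N = 7 + 160 = 167$)
$B{\left(Z,H \right)} = 57 + Z$ ($B{\left(Z,H \right)} = Z + 57 = 57 + Z$)
$x \left(-110 + 13\right) + B{\left(Q{\left(-6 \right)},N \right)} = \frac{10 \left(-110 + 13\right)}{3} + \left(57 + 1\right) = \frac{10}{3} \left(-97\right) + 58 = - \frac{970}{3} + 58 = - \frac{796}{3}$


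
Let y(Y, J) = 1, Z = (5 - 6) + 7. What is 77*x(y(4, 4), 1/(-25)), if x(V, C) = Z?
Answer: 462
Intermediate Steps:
Z = 6 (Z = -1 + 7 = 6)
x(V, C) = 6
77*x(y(4, 4), 1/(-25)) = 77*6 = 462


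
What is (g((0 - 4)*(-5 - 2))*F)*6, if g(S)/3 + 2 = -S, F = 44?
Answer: -23760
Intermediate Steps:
g(S) = -6 - 3*S (g(S) = -6 + 3*(-S) = -6 - 3*S)
(g((0 - 4)*(-5 - 2))*F)*6 = ((-6 - 3*(0 - 4)*(-5 - 2))*44)*6 = ((-6 - (-12)*(-7))*44)*6 = ((-6 - 3*28)*44)*6 = ((-6 - 84)*44)*6 = -90*44*6 = -3960*6 = -23760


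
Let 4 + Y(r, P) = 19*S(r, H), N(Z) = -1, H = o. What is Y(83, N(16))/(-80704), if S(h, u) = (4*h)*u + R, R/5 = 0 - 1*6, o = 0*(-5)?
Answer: 287/40352 ≈ 0.0071124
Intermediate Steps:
o = 0
H = 0
R = -30 (R = 5*(0 - 1*6) = 5*(0 - 6) = 5*(-6) = -30)
S(h, u) = -30 + 4*h*u (S(h, u) = (4*h)*u - 30 = 4*h*u - 30 = -30 + 4*h*u)
Y(r, P) = -574 (Y(r, P) = -4 + 19*(-30 + 4*r*0) = -4 + 19*(-30 + 0) = -4 + 19*(-30) = -4 - 570 = -574)
Y(83, N(16))/(-80704) = -574/(-80704) = -574*(-1/80704) = 287/40352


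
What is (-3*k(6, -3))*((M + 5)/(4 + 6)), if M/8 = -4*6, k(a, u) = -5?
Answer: -561/2 ≈ -280.50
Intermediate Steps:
M = -192 (M = 8*(-4*6) = 8*(-24) = -192)
(-3*k(6, -3))*((M + 5)/(4 + 6)) = (-3*(-5))*((-192 + 5)/(4 + 6)) = 15*(-187/10) = -561/2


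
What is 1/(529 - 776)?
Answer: -1/247 ≈ -0.0040486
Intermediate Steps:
1/(529 - 776) = 1/(-247) = -1/247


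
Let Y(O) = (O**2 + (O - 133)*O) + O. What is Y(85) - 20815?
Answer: -17585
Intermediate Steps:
Y(O) = O + O**2 + O*(-133 + O) (Y(O) = (O**2 + (-133 + O)*O) + O = (O**2 + O*(-133 + O)) + O = O + O**2 + O*(-133 + O))
Y(85) - 20815 = 2*85*(-66 + 85) - 20815 = 2*85*19 - 20815 = 3230 - 20815 = -17585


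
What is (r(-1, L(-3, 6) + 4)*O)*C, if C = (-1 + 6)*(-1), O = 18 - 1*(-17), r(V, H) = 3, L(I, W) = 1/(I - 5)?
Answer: -525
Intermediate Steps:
L(I, W) = 1/(-5 + I)
O = 35 (O = 18 + 17 = 35)
C = -5 (C = 5*(-1) = -5)
(r(-1, L(-3, 6) + 4)*O)*C = (3*35)*(-5) = 105*(-5) = -525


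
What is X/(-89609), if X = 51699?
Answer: -51699/89609 ≈ -0.57694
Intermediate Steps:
X/(-89609) = 51699/(-89609) = 51699*(-1/89609) = -51699/89609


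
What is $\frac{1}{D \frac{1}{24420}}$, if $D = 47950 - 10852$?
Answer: $\frac{4070}{6183} \approx 0.65826$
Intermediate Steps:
$D = 37098$
$\frac{1}{D \frac{1}{24420}} = \frac{1}{37098 \cdot \frac{1}{24420}} = \frac{1}{\frac{6183}{4070}} = \frac{4070}{6183}$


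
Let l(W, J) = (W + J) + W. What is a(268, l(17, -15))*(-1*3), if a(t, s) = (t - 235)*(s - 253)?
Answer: 23166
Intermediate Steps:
l(W, J) = J + 2*W (l(W, J) = (J + W) + W = J + 2*W)
a(t, s) = (-253 + s)*(-235 + t) (a(t, s) = (-235 + t)*(-253 + s) = (-253 + s)*(-235 + t))
a(268, l(17, -15))*(-1*3) = (59455 - 253*268 - 235*(-15 + 2*17) + (-15 + 2*17)*268)*(-1*3) = (59455 - 67804 - 235*(-15 + 34) + (-15 + 34)*268)*(-3) = (59455 - 67804 - 235*19 + 19*268)*(-3) = (59455 - 67804 - 4465 + 5092)*(-3) = -7722*(-3) = 23166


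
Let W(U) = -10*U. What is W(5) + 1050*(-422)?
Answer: -443150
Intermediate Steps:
W(5) + 1050*(-422) = -10*5 + 1050*(-422) = -50 - 443100 = -443150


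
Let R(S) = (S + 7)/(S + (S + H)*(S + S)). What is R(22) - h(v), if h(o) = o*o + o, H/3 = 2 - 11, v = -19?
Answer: -67745/198 ≈ -342.15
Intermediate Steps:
H = -27 (H = 3*(2 - 11) = 3*(-9) = -27)
h(o) = o + o² (h(o) = o² + o = o + o²)
R(S) = (7 + S)/(S + 2*S*(-27 + S)) (R(S) = (S + 7)/(S + (S - 27)*(S + S)) = (7 + S)/(S + (-27 + S)*(2*S)) = (7 + S)/(S + 2*S*(-27 + S)))
R(22) - h(v) = (7 + 22)/(22*(-53 + 2*22)) - (-19)*(1 - 19) = (1/22)*29/(-53 + 44) - (-19)*(-18) = (1/22)*29/(-9) - 1*342 = (1/22)*(-⅑)*29 - 342 = -29/198 - 342 = -67745/198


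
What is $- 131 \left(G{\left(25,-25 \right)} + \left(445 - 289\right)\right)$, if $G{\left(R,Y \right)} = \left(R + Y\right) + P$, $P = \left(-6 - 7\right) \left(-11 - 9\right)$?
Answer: $-54496$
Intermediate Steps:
$P = 260$ ($P = \left(-13\right) \left(-20\right) = 260$)
$G{\left(R,Y \right)} = 260 + R + Y$ ($G{\left(R,Y \right)} = \left(R + Y\right) + 260 = 260 + R + Y$)
$- 131 \left(G{\left(25,-25 \right)} + \left(445 - 289\right)\right) = - 131 \left(\left(260 + 25 - 25\right) + \left(445 - 289\right)\right) = - 131 \left(260 + 156\right) = \left(-131\right) 416 = -54496$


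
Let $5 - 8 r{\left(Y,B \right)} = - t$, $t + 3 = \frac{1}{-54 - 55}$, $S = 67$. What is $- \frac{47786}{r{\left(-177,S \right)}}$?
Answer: $- \frac{41669392}{217} \approx -1.9202 \cdot 10^{5}$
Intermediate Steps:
$t = - \frac{328}{109}$ ($t = -3 + \frac{1}{-54 - 55} = -3 + \frac{1}{-109} = -3 - \frac{1}{109} = - \frac{328}{109} \approx -3.0092$)
$r{\left(Y,B \right)} = \frac{217}{872}$ ($r{\left(Y,B \right)} = \frac{5}{8} - \frac{\left(-1\right) \left(- \frac{328}{109}\right)}{8} = \frac{5}{8} - \frac{41}{109} = \frac{217}{872}$)
$- \frac{47786}{r{\left(-177,S \right)}} = - \frac{47786}{\frac{217}{872}} = \left(-47786\right) \frac{872}{217} = - \frac{41669392}{217}$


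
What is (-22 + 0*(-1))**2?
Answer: 484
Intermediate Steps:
(-22 + 0*(-1))**2 = (-22 + 0)**2 = (-22)**2 = 484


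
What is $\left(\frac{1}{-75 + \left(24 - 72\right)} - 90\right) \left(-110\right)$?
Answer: $\frac{1217810}{123} \approx 9900.9$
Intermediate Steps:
$\left(\frac{1}{-75 + \left(24 - 72\right)} - 90\right) \left(-110\right) = \left(\frac{1}{-75 - 48} - 90\right) \left(-110\right) = \left(\frac{1}{-123} - 90\right) \left(-110\right) = \left(- \frac{1}{123} - 90\right) \left(-110\right) = \left(- \frac{11071}{123}\right) \left(-110\right) = \frac{1217810}{123}$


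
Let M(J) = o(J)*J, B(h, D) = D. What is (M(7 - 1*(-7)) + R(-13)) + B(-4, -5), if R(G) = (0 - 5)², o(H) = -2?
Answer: -8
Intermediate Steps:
M(J) = -2*J
R(G) = 25 (R(G) = (-5)² = 25)
(M(7 - 1*(-7)) + R(-13)) + B(-4, -5) = (-2*(7 - 1*(-7)) + 25) - 5 = (-2*(7 + 7) + 25) - 5 = (-2*14 + 25) - 5 = (-28 + 25) - 5 = -3 - 5 = -8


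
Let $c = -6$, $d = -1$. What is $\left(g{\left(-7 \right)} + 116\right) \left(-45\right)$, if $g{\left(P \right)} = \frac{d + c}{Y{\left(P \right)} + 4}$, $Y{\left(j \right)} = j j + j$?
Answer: $- \frac{239805}{46} \approx -5213.1$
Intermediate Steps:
$Y{\left(j \right)} = j + j^{2}$ ($Y{\left(j \right)} = j^{2} + j = j + j^{2}$)
$g{\left(P \right)} = - \frac{7}{4 + P \left(1 + P\right)}$ ($g{\left(P \right)} = \frac{-1 - 6}{P \left(1 + P\right) + 4} = - \frac{7}{4 + P \left(1 + P\right)}$)
$\left(g{\left(-7 \right)} + 116\right) \left(-45\right) = \left(- \frac{7}{4 - 7 \left(1 - 7\right)} + 116\right) \left(-45\right) = \left(- \frac{7}{4 - -42} + 116\right) \left(-45\right) = \left(- \frac{7}{4 + 42} + 116\right) \left(-45\right) = \left(- \frac{7}{46} + 116\right) \left(-45\right) = \frac{5329}{46} \left(-45\right) = - \frac{239805}{46}$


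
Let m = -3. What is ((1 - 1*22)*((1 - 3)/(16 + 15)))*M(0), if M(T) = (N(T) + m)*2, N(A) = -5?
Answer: -672/31 ≈ -21.677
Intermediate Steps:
M(T) = -16 (M(T) = (-5 - 3)*2 = -8*2 = -16)
((1 - 1*22)*((1 - 3)/(16 + 15)))*M(0) = ((1 - 1*22)*((1 - 3)/(16 + 15)))*(-16) = ((1 - 22)*(-2/31))*(-16) = -(-42)/31*(-16) = -21*(-2/31)*(-16) = (42/31)*(-16) = -672/31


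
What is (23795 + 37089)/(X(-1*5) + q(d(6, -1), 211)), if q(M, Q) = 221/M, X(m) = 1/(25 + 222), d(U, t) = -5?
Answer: -37595870/27291 ≈ -1377.6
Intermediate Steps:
X(m) = 1/247
(23795 + 37089)/(X(-1*5) + q(d(6, -1), 211)) = (23795 + 37089)/(1/247 + 221/(-5)) = 60884/(1/247 + 221*(-1/5)) = 60884/(1/247 - 221/5) = 60884/(-54582/1235) = 60884*(-1235/54582) = -37595870/27291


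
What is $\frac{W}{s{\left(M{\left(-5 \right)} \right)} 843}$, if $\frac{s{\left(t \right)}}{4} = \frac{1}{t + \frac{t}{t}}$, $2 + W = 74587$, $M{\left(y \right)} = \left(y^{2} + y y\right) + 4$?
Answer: $\frac{4102175}{3372} \approx 1216.5$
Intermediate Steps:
$M{\left(y \right)} = 4 + 2 y^{2}$ ($M{\left(y \right)} = \left(y^{2} + y^{2}\right) + 4 = 2 y^{2} + 4 = 4 + 2 y^{2}$)
$W = 74585$ ($W = -2 + 74587 = 74585$)
$s{\left(t \right)} = \frac{4}{1 + t}$ ($s{\left(t \right)} = \frac{4}{t + \frac{t}{t}} = \frac{4}{t + 1} = \frac{4}{1 + t}$)
$\frac{W}{s{\left(M{\left(-5 \right)} \right)} 843} = \frac{74585}{\frac{4}{1 + \left(4 + 2 \left(-5\right)^{2}\right)} 843} = \frac{74585}{\frac{4}{1 + \left(4 + 2 \cdot 25\right)} 843} = \frac{74585}{\frac{4}{1 + \left(4 + 50\right)} 843} = \frac{74585}{\frac{4}{1 + 54} \cdot 843} = \frac{74585}{\frac{4}{55} \cdot 843} = \frac{74585}{\frac{3372}{55}} = 74585 \cdot \frac{55}{3372} = \frac{4102175}{3372}$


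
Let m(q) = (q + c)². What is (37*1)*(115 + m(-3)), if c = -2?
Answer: 5180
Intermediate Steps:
m(q) = (-2 + q)² (m(q) = (q - 2)² = (-2 + q)²)
(37*1)*(115 + m(-3)) = (37*1)*(115 + (-2 - 3)²) = 37*(115 + (-5)²) = 37*(115 + 25) = 37*140 = 5180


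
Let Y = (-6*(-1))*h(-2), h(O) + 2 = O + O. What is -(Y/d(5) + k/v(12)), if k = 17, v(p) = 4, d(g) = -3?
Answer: -65/4 ≈ -16.250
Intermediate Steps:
h(O) = -2 + 2*O (h(O) = -2 + (O + O) = -2 + 2*O)
Y = -36 (Y = (-6*(-1))*(-2 + 2*(-2)) = 6*(-2 - 4) = 6*(-6) = -36)
-(Y/d(5) + k/v(12)) = -(-36/(-3) + 17/4) = -(-36*(-⅓) + 17*(¼)) = -(12 + 17/4) = -1*65/4 = -65/4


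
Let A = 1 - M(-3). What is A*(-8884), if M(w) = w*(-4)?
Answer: 97724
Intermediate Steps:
M(w) = -4*w
A = -11 (A = 1 - (-4)*(-3) = 1 - 1*12 = 1 - 12 = -11)
A*(-8884) = -11*(-8884) = 97724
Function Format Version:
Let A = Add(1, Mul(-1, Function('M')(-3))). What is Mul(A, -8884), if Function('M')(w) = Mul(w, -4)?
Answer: 97724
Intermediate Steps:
Function('M')(w) = Mul(-4, w)
A = -11 (A = Add(1, Mul(-1, Mul(-4, -3))) = Add(1, Mul(-1, 12)) = Add(1, -12) = -11)
Mul(A, -8884) = Mul(-11, -8884) = 97724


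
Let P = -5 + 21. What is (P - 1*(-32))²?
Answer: 2304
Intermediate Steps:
P = 16
(P - 1*(-32))² = (16 - 1*(-32))² = (16 + 32)² = 48² = 2304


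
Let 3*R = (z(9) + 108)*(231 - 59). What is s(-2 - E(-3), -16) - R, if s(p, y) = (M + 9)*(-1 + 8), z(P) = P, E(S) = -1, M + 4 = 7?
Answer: -6624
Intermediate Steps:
M = 3 (M = -4 + 7 = 3)
s(p, y) = 84 (s(p, y) = (3 + 9)*(-1 + 8) = 12*7 = 84)
R = 6708 (R = ((9 + 108)*(231 - 59))/3 = (117*172)/3 = (⅓)*20124 = 6708)
s(-2 - E(-3), -16) - R = 84 - 1*6708 = 84 - 6708 = -6624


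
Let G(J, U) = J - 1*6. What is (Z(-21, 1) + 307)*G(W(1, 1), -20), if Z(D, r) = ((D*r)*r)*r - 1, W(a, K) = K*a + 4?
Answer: -285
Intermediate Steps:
W(a, K) = 4 + K*a
G(J, U) = -6 + J (G(J, U) = J - 6 = -6 + J)
Z(D, r) = -1 + D*r³ (Z(D, r) = (D*r²)*r - 1 = D*r³ - 1 = -1 + D*r³)
(Z(-21, 1) + 307)*G(W(1, 1), -20) = ((-1 - 21*1³) + 307)*(-6 + (4 + 1*1)) = ((-1 - 21*1) + 307)*(-6 + (4 + 1)) = ((-1 - 21) + 307)*(-6 + 5) = (-22 + 307)*(-1) = 285*(-1) = -285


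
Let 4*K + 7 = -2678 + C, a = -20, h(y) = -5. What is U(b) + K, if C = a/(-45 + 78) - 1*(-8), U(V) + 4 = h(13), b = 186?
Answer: -89549/132 ≈ -678.40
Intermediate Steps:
U(V) = -9 (U(V) = -4 - 5 = -9)
C = 244/33 (C = -20/(-45 + 78) - 1*(-8) = -20/33 + 8 = 244/33 ≈ 7.3939)
K = -88361/132 (K = -7/4 + (-2678 + 244/33)/4 = -7/4 + (¼)*(-88130/33) = -7/4 - 44065/66 = -88361/132 ≈ -669.40)
U(b) + K = -9 - 88361/132 = -89549/132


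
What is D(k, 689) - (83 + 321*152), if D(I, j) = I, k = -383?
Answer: -49258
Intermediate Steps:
D(k, 689) - (83 + 321*152) = -383 - (83 + 321*152) = -383 - (83 + 48792) = -383 - 1*48875 = -383 - 48875 = -49258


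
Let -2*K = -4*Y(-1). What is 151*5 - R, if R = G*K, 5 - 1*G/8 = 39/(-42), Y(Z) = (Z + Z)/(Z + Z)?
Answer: 4621/7 ≈ 660.14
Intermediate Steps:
Y(Z) = 1 (Y(Z) = (2*Z)/((2*Z)) = (2*Z)*(1/(2*Z)) = 1)
G = 332/7 (G = 40 - 312/(-42) = 40 - 312*(-1)/42 = 40 - 8*(-13/14) = 40 + 52/7 = 332/7 ≈ 47.429)
K = 2 (K = -(-2) = -½*(-4) = 2)
R = 664/7 (R = (332/7)*2 = 664/7 ≈ 94.857)
151*5 - R = 151*5 - 1*664/7 = 755 - 664/7 = 4621/7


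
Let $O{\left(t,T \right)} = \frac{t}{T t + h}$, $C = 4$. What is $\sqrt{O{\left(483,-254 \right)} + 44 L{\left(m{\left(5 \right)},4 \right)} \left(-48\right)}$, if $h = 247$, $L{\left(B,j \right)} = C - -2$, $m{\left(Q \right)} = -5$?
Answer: $\frac{i \sqrt{189957511075305}}{122435} \approx 112.57 i$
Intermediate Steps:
$L{\left(B,j \right)} = 6$ ($L{\left(B,j \right)} = 4 - -2 = 4 + 2 = 6$)
$O{\left(t,T \right)} = \frac{t}{247 + T t}$ ($O{\left(t,T \right)} = \frac{t}{T t + 247} = \frac{t}{247 + T t}$)
$\sqrt{O{\left(483,-254 \right)} + 44 L{\left(m{\left(5 \right)},4 \right)} \left(-48\right)} = \sqrt{\frac{483}{247 - 122682} + 44 \cdot 6 \left(-48\right)} = \sqrt{\frac{483}{247 - 122682} + 264 \left(-48\right)} = \sqrt{\frac{483}{-122435} - 12672} = \sqrt{483 \left(- \frac{1}{122435}\right) - 12672} = \sqrt{- \frac{483}{122435} - 12672} = \sqrt{- \frac{1551496803}{122435}} = \frac{i \sqrt{189957511075305}}{122435}$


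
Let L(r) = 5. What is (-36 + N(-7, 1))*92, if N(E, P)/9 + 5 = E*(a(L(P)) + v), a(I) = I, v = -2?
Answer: -24840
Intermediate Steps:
N(E, P) = -45 + 27*E (N(E, P) = -45 + 9*(E*(5 - 2)) = -45 + 9*(E*3) = -45 + 9*(3*E) = -45 + 27*E)
(-36 + N(-7, 1))*92 = (-36 + (-45 + 27*(-7)))*92 = (-36 + (-45 - 189))*92 = (-36 - 234)*92 = -270*92 = -24840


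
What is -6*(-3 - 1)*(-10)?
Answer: -240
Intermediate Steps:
-6*(-3 - 1)*(-10) = -6*(-4)*(-10) = 24*(-10) = -240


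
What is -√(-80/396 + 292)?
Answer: -2*√79442/33 ≈ -17.082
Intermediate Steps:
-√(-80/396 + 292) = -√(-80*1/396 + 292) = -√(-20/99 + 292) = -√(28888/99) = -2*√79442/33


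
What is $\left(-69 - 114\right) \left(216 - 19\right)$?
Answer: $-36051$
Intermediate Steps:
$\left(-69 - 114\right) \left(216 - 19\right) = \left(-69 - 114\right) 197 = \left(-183\right) 197 = -36051$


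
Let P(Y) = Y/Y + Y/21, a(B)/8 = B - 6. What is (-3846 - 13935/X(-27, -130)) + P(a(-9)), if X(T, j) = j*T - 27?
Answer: -31327270/8127 ≈ -3854.7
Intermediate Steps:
a(B) = -48 + 8*B (a(B) = 8*(B - 6) = 8*(-6 + B) = -48 + 8*B)
X(T, j) = -27 + T*j (X(T, j) = T*j - 27 = -27 + T*j)
P(Y) = 1 + Y/21 (P(Y) = 1 + Y*(1/21) = 1 + Y/21)
(-3846 - 13935/X(-27, -130)) + P(a(-9)) = (-3846 - 13935/(-27 - 27*(-130))) + (1 + (-48 + 8*(-9))/21) = (-3846 - 13935/(-27 + 3510)) + (1 + (-48 - 72)/21) = (-3846 - 13935/3483) + (1 + (1/21)*(-120)) = (-3846 - 13935*1/3483) + (1 - 40/7) = (-3846 - 4645/1161) - 33/7 = -4469851/1161 - 33/7 = -31327270/8127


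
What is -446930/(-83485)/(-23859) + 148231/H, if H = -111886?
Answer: -5369212397819/4052040215598 ≈ -1.3251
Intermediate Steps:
-446930/(-83485)/(-23859) + 148231/H = -446930/(-83485)/(-23859) + 148231/(-111886) = -446930*(-1/83485)*(-1/23859) + 148231*(-1/111886) = (89386/16697)*(-1/23859) - 148231/111886 = -8126/36215793 - 148231/111886 = -5369212397819/4052040215598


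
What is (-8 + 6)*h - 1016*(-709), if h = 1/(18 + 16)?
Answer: 12245847/17 ≈ 7.2034e+5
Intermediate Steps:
h = 1/34 ≈ 0.029412
(-8 + 6)*h - 1016*(-709) = (-8 + 6)*(1/34) - 1016*(-709) = -2*1/34 + 720344 = -1/17 + 720344 = 12245847/17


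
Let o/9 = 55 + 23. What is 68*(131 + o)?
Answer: 56644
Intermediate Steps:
o = 702 (o = 9*(55 + 23) = 9*78 = 702)
68*(131 + o) = 68*(131 + 702) = 68*833 = 56644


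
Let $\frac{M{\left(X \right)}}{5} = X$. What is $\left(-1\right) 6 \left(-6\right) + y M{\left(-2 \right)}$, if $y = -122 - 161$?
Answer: $2866$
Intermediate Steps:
$M{\left(X \right)} = 5 X$
$y = -283$
$\left(-1\right) 6 \left(-6\right) + y M{\left(-2 \right)} = \left(-1\right) 6 \left(-6\right) - 283 \cdot 5 \left(-2\right) = \left(-6\right) \left(-6\right) - -2830 = 36 + 2830 = 2866$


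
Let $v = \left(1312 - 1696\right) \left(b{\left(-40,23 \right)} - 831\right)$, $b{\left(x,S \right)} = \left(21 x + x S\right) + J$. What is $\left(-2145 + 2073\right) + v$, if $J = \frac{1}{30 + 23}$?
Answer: $\frac{52727832}{53} \approx 9.9487 \cdot 10^{5}$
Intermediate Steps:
$J = \frac{1}{53} \approx 0.018868$
$b{\left(x,S \right)} = \frac{1}{53} + 21 x + S x$ ($b{\left(x,S \right)} = \left(21 x + x S\right) + \frac{1}{53} = \left(21 x + S x\right) + \frac{1}{53} = \frac{1}{53} + 21 x + S x$)
$v = \frac{52731648}{53}$ ($v = \left(1312 - 1696\right) \left(\left(\frac{1}{53} + 21 \left(-40\right) + 23 \left(-40\right)\right) - 831\right) = - 384 \left(\left(\frac{1}{53} - 840 - 920\right) - 831\right) = - 384 \left(- \frac{93279}{53} - 831\right) = \left(-384\right) \left(- \frac{137322}{53}\right) = \frac{52731648}{53} \approx 9.9494 \cdot 10^{5}$)
$\left(-2145 + 2073\right) + v = \left(-2145 + 2073\right) + \frac{52731648}{53} = -72 + \frac{52731648}{53} = \frac{52727832}{53}$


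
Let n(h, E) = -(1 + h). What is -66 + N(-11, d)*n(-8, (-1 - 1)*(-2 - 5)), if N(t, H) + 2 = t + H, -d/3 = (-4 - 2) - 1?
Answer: -10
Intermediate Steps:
n(h, E) = -1 - h
d = 21 (d = -3*((-4 - 2) - 1) = -3*(-6 - 1) = -3*(-7) = 21)
N(t, H) = -2 + H + t (N(t, H) = -2 + (t + H) = -2 + (H + t) = -2 + H + t)
-66 + N(-11, d)*n(-8, (-1 - 1)*(-2 - 5)) = -66 + (-2 + 21 - 11)*(-1 - 1*(-8)) = -66 + 8*(-1 + 8) = -66 + 8*7 = -66 + 56 = -10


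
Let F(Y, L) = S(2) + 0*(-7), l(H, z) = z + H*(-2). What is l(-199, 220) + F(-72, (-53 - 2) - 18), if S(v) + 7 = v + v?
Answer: 615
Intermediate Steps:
l(H, z) = z - 2*H
S(v) = -7 + 2*v (S(v) = -7 + (v + v) = -7 + 2*v)
F(Y, L) = -3 (F(Y, L) = (-7 + 2*2) + 0*(-7) = (-7 + 4) + 0 = -3 + 0 = -3)
l(-199, 220) + F(-72, (-53 - 2) - 18) = (220 - 2*(-199)) - 3 = (220 + 398) - 3 = 618 - 3 = 615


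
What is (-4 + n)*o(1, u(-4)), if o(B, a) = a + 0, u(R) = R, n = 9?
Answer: -20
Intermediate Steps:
o(B, a) = a
(-4 + n)*o(1, u(-4)) = (-4 + 9)*(-4) = 5*(-4) = -20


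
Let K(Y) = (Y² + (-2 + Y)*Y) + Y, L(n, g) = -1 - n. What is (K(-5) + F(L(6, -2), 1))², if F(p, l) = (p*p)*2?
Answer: 23409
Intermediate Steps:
K(Y) = Y + Y² + Y*(-2 + Y) (K(Y) = (Y² + Y*(-2 + Y)) + Y = Y + Y² + Y*(-2 + Y))
F(p, l) = 2*p² (F(p, l) = p²*2 = 2*p²)
(K(-5) + F(L(6, -2), 1))² = (-5*(-1 + 2*(-5)) + 2*(-1 - 1*6)²)² = (-5*(-1 - 10) + 2*(-1 - 6)²)² = (-5*(-11) + 2*(-7)²)² = (55 + 2*49)² = (55 + 98)² = 153² = 23409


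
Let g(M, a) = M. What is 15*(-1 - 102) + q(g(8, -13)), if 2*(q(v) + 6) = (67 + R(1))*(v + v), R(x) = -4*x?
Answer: -1047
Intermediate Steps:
q(v) = -6 + 63*v (q(v) = -6 + ((67 - 4*1)*(v + v))/2 = -6 + ((67 - 4)*(2*v))/2 = -6 + (63*(2*v))/2 = -6 + (126*v)/2 = -6 + 63*v)
15*(-1 - 102) + q(g(8, -13)) = 15*(-1 - 102) + (-6 + 63*8) = 15*(-103) + (-6 + 504) = -1545 + 498 = -1047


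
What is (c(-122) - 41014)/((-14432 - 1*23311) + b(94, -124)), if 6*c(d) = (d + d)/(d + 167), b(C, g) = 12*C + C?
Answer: 5537012/4930335 ≈ 1.1231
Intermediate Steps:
b(C, g) = 13*C
c(d) = d/(3*(167 + d)) (c(d) = ((d + d)/(d + 167))/6 = ((2*d)/(167 + d))/6 = (2*d/(167 + d))/6 = d/(3*(167 + d)))
(c(-122) - 41014)/((-14432 - 1*23311) + b(94, -124)) = ((1/3)*(-122)/(167 - 122) - 41014)/((-14432 - 1*23311) + 13*94) = ((1/3)*(-122)/45 - 41014)/((-14432 - 23311) + 1222) = ((1/3)*(-122)*(1/45) - 41014)/(-37743 + 1222) = (-122/135 - 41014)/(-36521) = -5537012/135*(-1/36521) = 5537012/4930335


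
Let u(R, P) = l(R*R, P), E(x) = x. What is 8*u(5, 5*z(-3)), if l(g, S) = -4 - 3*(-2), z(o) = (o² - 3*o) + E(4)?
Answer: 16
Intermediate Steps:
z(o) = 4 + o² - 3*o (z(o) = (o² - 3*o) + 4 = 4 + o² - 3*o)
l(g, S) = 2 (l(g, S) = -4 + 6 = 2)
u(R, P) = 2
8*u(5, 5*z(-3)) = 8*2 = 16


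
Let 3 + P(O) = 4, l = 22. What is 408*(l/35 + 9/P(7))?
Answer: 137496/35 ≈ 3928.5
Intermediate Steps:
P(O) = 1 (P(O) = -3 + 4 = 1)
408*(l/35 + 9/P(7)) = 408*(22/35 + 9/1) = 408*(22*(1/35) + 9*1) = 408*(22/35 + 9) = 408*(337/35) = 137496/35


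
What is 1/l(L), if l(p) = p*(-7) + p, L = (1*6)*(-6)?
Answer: 1/216 ≈ 0.0046296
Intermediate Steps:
L = -36 (L = 6*(-6) = -36)
l(p) = -6*p (l(p) = -7*p + p = -6*p)
1/l(L) = 1/(-6*(-36)) = 1/216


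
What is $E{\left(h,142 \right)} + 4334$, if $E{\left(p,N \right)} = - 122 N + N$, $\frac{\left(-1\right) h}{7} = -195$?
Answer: $-12848$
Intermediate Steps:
$h = 1365$ ($h = \left(-7\right) \left(-195\right) = 1365$)
$E{\left(p,N \right)} = - 121 N$
$E{\left(h,142 \right)} + 4334 = \left(-121\right) 142 + 4334 = -17182 + 4334 = -12848$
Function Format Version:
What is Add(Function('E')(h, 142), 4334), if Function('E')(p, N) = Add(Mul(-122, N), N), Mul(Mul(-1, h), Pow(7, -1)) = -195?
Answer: -12848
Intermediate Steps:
h = 1365 (h = Mul(-7, -195) = 1365)
Function('E')(p, N) = Mul(-121, N)
Add(Function('E')(h, 142), 4334) = Add(Mul(-121, 142), 4334) = Add(-17182, 4334) = -12848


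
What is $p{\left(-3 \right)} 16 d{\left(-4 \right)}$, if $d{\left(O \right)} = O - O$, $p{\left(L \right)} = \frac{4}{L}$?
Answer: $0$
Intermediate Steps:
$d{\left(O \right)} = 0$
$p{\left(-3 \right)} 16 d{\left(-4 \right)} = \frac{4}{-3} \cdot 16 \cdot 0 = 4 \left(- \frac{1}{3}\right) 16 \cdot 0 = \left(- \frac{4}{3}\right) 16 \cdot 0 = \left(- \frac{64}{3}\right) 0 = 0$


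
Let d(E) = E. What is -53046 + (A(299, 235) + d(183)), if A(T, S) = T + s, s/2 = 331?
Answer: -51902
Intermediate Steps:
s = 662 (s = 2*331 = 662)
A(T, S) = 662 + T (A(T, S) = T + 662 = 662 + T)
-53046 + (A(299, 235) + d(183)) = -53046 + ((662 + 299) + 183) = -53046 + (961 + 183) = -53046 + 1144 = -51902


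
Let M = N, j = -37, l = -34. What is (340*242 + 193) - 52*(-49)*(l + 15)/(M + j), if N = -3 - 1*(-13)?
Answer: 2275183/27 ≈ 84266.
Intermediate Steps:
N = 10 (N = -3 + 13 = 10)
M = 10
(340*242 + 193) - 52*(-49)*(l + 15)/(M + j) = (340*242 + 193) - 52*(-49)*(-34 + 15)/(10 - 37) = (82280 + 193) - (-2548)*(-19/(-27)) = 82473 - (-2548)*(-19*(-1/27)) = 82473 - (-2548)*19/27 = 82473 - 1*(-48412/27) = 82473 + 48412/27 = 2275183/27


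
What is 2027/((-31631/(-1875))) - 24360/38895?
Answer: 9803651881/82019183 ≈ 119.53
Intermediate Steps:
2027/((-31631/(-1875))) - 24360/38895 = 2027/((-31631*(-1/1875))) - 24360*1/38895 = 2027/(31631/1875) - 1624/2593 = 2027*(1875/31631) - 1624/2593 = 3800625/31631 - 1624/2593 = 9803651881/82019183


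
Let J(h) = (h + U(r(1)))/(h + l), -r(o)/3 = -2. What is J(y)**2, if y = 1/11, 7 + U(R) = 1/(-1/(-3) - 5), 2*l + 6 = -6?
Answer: 1203409/828100 ≈ 1.4532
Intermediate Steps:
r(o) = 6 (r(o) = -3*(-2) = 6)
l = -6 (l = -3 + (1/2)*(-6) = -3 - 3 = -6)
U(R) = -101/14 (U(R) = -7 + 1/(-1/(-3) - 5) = -7 + 1/(-1*(-1/3) - 5) = -7 + 1/(1/3 - 5) = -7 + 1/(-14/3) = -7 - 3/14 = -101/14)
y = 1/11 ≈ 0.090909
J(h) = (-101/14 + h)/(-6 + h) (J(h) = (h - 101/14)/(h - 6) = (-101/14 + h)/(-6 + h))
J(y)**2 = ((-101/14 + 1/11)/(-6 + 1/11))**2 = (-1097/154/(-65/11))**2 = (-11/65*(-1097/154))**2 = (1097/910)**2 = 1203409/828100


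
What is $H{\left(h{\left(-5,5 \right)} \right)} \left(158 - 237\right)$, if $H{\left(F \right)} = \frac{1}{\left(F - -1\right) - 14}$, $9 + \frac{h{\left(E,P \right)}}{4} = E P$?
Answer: $\frac{79}{149} \approx 0.5302$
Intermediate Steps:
$h{\left(E,P \right)} = -36 + 4 E P$
$H{\left(F \right)} = \frac{1}{-13 + F}$ ($H{\left(F \right)} = \frac{1}{\left(F + 1\right) - 14} = \frac{1}{\left(1 + F\right) - 14} = \frac{1}{-13 + F}$)
$H{\left(h{\left(-5,5 \right)} \right)} \left(158 - 237\right) = \frac{158 - 237}{-13 + \left(-36 + 4 \left(-5\right) 5\right)} = \frac{158 - 237}{-13 - 136} = \frac{1}{-149} \left(-79\right) = \left(- \frac{1}{149}\right) \left(-79\right) = \frac{79}{149}$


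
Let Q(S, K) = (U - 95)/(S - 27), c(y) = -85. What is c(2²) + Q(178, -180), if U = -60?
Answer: -12990/151 ≈ -86.026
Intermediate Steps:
Q(S, K) = -155/(-27 + S) (Q(S, K) = (-60 - 95)/(S - 27) = -155/(-27 + S))
c(2²) + Q(178, -180) = -85 - 155/(-27 + 178) = -85 - 155/151 = -12990/151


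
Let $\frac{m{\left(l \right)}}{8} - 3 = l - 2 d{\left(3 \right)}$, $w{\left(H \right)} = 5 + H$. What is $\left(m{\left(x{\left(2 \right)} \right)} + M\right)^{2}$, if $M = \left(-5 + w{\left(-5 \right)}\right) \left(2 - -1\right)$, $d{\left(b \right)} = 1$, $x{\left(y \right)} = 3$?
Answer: $289$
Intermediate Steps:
$m{\left(l \right)} = 8 + 8 l$ ($m{\left(l \right)} = 24 + 8 \left(l - 2\right) = 24 + 8 \left(-2 + l\right) = 24 + \left(-16 + 8 l\right) = 8 + 8 l$)
$M = -15$ ($M = \left(-5 + \left(5 - 5\right)\right) \left(2 - -1\right) = \left(-5 + 0\right) \left(2 + 1\right) = \left(-5\right) 3 = -15$)
$\left(m{\left(x{\left(2 \right)} \right)} + M\right)^{2} = \left(\left(8 + 8 \cdot 3\right) - 15\right)^{2} = \left(\left(8 + 24\right) - 15\right)^{2} = \left(32 - 15\right)^{2} = 17^{2} = 289$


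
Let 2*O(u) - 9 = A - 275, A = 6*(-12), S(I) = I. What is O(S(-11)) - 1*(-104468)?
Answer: 104299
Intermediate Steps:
A = -72
O(u) = -169 (O(u) = 9/2 + (-72 - 275)/2 = 9/2 + (½)*(-347) = 9/2 - 347/2 = -169)
O(S(-11)) - 1*(-104468) = -169 - 1*(-104468) = -169 + 104468 = 104299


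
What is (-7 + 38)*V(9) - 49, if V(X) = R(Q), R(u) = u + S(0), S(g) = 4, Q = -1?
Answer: 44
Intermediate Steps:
R(u) = 4 + u (R(u) = u + 4 = 4 + u)
V(X) = 3 (V(X) = 4 - 1 = 3)
(-7 + 38)*V(9) - 49 = (-7 + 38)*3 - 49 = 31*3 - 49 = 93 - 49 = 44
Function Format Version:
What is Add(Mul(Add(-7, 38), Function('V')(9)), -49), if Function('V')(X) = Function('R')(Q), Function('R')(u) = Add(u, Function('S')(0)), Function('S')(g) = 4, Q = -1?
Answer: 44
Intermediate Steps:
Function('R')(u) = Add(4, u) (Function('R')(u) = Add(u, 4) = Add(4, u))
Function('V')(X) = 3 (Function('V')(X) = Add(4, -1) = 3)
Add(Mul(Add(-7, 38), Function('V')(9)), -49) = Add(Mul(Add(-7, 38), 3), -49) = Add(Mul(31, 3), -49) = Add(93, -49) = 44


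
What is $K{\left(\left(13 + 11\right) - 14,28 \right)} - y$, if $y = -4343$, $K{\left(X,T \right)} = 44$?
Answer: $4387$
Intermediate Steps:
$K{\left(\left(13 + 11\right) - 14,28 \right)} - y = 44 - -4343 = 44 + 4343 = 4387$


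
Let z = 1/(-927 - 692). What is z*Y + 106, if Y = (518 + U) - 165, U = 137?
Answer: 171124/1619 ≈ 105.70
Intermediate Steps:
Y = 490 (Y = (518 + 137) - 165 = 655 - 165 = 490)
z = -1/1619 (z = 1/(-1619) = -1/1619 ≈ -0.00061767)
z*Y + 106 = -1/1619*490 + 106 = -490/1619 + 106 = 171124/1619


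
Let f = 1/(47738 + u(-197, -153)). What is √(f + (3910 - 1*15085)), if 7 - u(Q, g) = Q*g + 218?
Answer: I*√3377900712914/17386 ≈ 105.71*I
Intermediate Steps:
u(Q, g) = -211 - Q*g (u(Q, g) = 7 - (Q*g + 218) = 7 - (218 + Q*g) = 7 + (-218 - Q*g) = -211 - Q*g)
f = 1/17386 (f = 1/(47738 + (-211 - 1*(-197)*(-153))) = 1/(47738 + (-211 - 30141)) = 1/(47738 - 30352) = 1/17386 ≈ 5.7518e-5)
√(f + (3910 - 1*15085)) = √(1/17386 + (3910 - 1*15085)) = √(1/17386 + (3910 - 15085)) = √(1/17386 - 11175) = √(-194288549/17386) = I*√3377900712914/17386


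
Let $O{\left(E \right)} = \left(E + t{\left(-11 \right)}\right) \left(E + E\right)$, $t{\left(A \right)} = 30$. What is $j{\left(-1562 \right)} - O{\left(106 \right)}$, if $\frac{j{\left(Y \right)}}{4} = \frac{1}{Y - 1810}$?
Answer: $- \frac{24305377}{843} \approx -28832.0$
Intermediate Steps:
$j{\left(Y \right)} = \frac{4}{-1810 + Y}$ ($j{\left(Y \right)} = \frac{4}{Y - 1810} = \frac{4}{-1810 + Y}$)
$O{\left(E \right)} = 2 E \left(30 + E\right)$ ($O{\left(E \right)} = \left(E + 30\right) \left(E + E\right) = \left(30 + E\right) 2 E = 2 E \left(30 + E\right)$)
$j{\left(-1562 \right)} - O{\left(106 \right)} = \frac{4}{-1810 - 1562} - 2 \cdot 106 \left(30 + 106\right) = \frac{4}{-3372} - 2 \cdot 106 \cdot 136 = 4 \left(- \frac{1}{3372}\right) - 28832 = - \frac{1}{843} - 28832 = - \frac{24305377}{843}$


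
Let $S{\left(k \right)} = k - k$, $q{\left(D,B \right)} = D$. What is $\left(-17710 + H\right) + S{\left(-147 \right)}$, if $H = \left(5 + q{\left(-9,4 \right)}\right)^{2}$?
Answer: $-17694$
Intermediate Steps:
$S{\left(k \right)} = 0$
$H = 16$ ($H = \left(5 - 9\right)^{2} = \left(-4\right)^{2} = 16$)
$\left(-17710 + H\right) + S{\left(-147 \right)} = \left(-17710 + 16\right) + 0 = -17694 + 0 = -17694$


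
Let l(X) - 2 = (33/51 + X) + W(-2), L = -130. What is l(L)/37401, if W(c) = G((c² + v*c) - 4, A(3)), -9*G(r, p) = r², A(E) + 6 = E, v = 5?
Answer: -21185/5722353 ≈ -0.0037021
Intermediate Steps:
A(E) = -6 + E
G(r, p) = -r²/9
W(c) = -(-4 + c² + 5*c)²/9 (W(c) = -((c² + 5*c) - 4)²/9 = -(-4 + c² + 5*c)²/9)
l(X) = -1295/153 + X (l(X) = 2 + ((33/51 + X) - (-4 + (-2)² + 5*(-2))²/9) = 2 + ((33*(1/51) + X) - (-4 + 4 - 10)²/9) = 2 + ((11/17 + X) - ⅑*(-10)²) = 2 + ((11/17 + X) - ⅑*100) = 2 + ((11/17 + X) - 100/9) = 2 + (-1601/153 + X) = -1295/153 + X)
l(L)/37401 = (-1295/153 - 130)/37401 = -21185/153*1/37401 = -21185/5722353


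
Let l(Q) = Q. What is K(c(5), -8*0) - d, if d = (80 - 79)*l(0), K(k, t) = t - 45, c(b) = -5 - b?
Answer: -45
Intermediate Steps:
K(k, t) = -45 + t
d = 0 (d = (80 - 79)*0 = 1*0 = 0)
K(c(5), -8*0) - d = (-45 - 8*0) - 1*0 = (-45 + 0) + 0 = -45 + 0 = -45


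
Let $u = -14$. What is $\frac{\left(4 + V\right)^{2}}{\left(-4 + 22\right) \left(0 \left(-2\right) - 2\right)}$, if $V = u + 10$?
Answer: $0$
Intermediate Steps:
$V = -4$ ($V = -14 + 10 = -4$)
$\frac{\left(4 + V\right)^{2}}{\left(-4 + 22\right) \left(0 \left(-2\right) - 2\right)} = \frac{\left(4 - 4\right)^{2}}{\left(-4 + 22\right) \left(0 \left(-2\right) - 2\right)} = \frac{0^{2}}{18 \left(0 - 2\right)} = \frac{0}{18 \left(-2\right)} = \frac{0}{-36} = 0 \left(- \frac{1}{36}\right) = 0$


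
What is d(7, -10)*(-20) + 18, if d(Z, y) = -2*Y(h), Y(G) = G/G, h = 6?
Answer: 58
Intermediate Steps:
Y(G) = 1
d(Z, y) = -2 (d(Z, y) = -2*1 = -2)
d(7, -10)*(-20) + 18 = -2*(-20) + 18 = 40 + 18 = 58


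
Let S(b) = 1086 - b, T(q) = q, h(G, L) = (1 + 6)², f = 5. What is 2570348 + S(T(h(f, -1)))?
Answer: 2571385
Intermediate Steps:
h(G, L) = 49 (h(G, L) = 7² = 49)
2570348 + S(T(h(f, -1))) = 2570348 + (1086 - 1*49) = 2570348 + (1086 - 49) = 2570348 + 1037 = 2571385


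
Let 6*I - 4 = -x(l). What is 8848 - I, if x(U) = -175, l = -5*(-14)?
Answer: 52909/6 ≈ 8818.2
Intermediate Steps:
l = 70
I = 179/6 (I = ⅔ + (-1*(-175))/6 = ⅔ + (⅙)*175 = ⅔ + 175/6 = 179/6 ≈ 29.833)
8848 - I = 8848 - 1*179/6 = 8848 - 179/6 = 52909/6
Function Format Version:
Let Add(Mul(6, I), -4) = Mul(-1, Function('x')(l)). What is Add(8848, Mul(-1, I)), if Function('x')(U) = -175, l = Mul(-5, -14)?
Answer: Rational(52909, 6) ≈ 8818.2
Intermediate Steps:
l = 70
I = Rational(179, 6) (I = Add(Rational(2, 3), Mul(Rational(1, 6), Mul(-1, -175))) = Add(Rational(2, 3), Mul(Rational(1, 6), 175)) = Add(Rational(2, 3), Rational(175, 6)) = Rational(179, 6) ≈ 29.833)
Add(8848, Mul(-1, I)) = Add(8848, Mul(-1, Rational(179, 6))) = Add(8848, Rational(-179, 6)) = Rational(52909, 6)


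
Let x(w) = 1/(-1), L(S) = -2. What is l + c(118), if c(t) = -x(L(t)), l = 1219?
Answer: 1220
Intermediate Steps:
x(w) = -1
c(t) = 1 (c(t) = -1*(-1) = 1)
l + c(118) = 1219 + 1 = 1220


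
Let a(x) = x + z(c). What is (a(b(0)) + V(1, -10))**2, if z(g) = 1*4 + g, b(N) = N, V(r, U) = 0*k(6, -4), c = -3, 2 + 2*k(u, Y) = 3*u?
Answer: 1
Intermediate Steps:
k(u, Y) = -1 + 3*u/2 (k(u, Y) = -1 + (3*u)/2 = -1 + 3*u/2)
V(r, U) = 0 (V(r, U) = 0*(-1 + (3/2)*6) = 0*(-1 + 9) = 0*8 = 0)
z(g) = 4 + g
a(x) = 1 + x (a(x) = x + (4 - 3) = x + 1 = 1 + x)
(a(b(0)) + V(1, -10))**2 = ((1 + 0) + 0)**2 = (1 + 0)**2 = 1**2 = 1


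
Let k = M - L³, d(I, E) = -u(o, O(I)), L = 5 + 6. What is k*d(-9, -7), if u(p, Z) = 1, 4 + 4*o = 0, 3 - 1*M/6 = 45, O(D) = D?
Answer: 1583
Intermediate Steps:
M = -252 (M = 18 - 6*45 = 18 - 270 = -252)
o = -1 (o = -1 + (¼)*0 = -1 + 0 = -1)
L = 11
d(I, E) = -1 (d(I, E) = -1*1 = -1)
k = -1583 (k = -252 - 1*11³ = -252 - 1*1331 = -252 - 1331 = -1583)
k*d(-9, -7) = -1583*(-1) = 1583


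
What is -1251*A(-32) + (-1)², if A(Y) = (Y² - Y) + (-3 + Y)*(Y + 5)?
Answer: -2503250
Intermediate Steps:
A(Y) = Y² - Y + (-3 + Y)*(5 + Y) (A(Y) = (Y² - Y) + (-3 + Y)*(5 + Y) = Y² - Y + (-3 + Y)*(5 + Y))
-1251*A(-32) + (-1)² = -1251*(-15 - 32 + 2*(-32)²) + (-1)² = -1251*(-15 - 32 + 2*1024) + 1 = -1251*(-15 - 32 + 2048) + 1 = -1251*2001 + 1 = -2503251 + 1 = -2503250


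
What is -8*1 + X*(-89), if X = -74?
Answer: 6578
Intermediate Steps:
-8*1 + X*(-89) = -8*1 - 74*(-89) = -8 + 6586 = 6578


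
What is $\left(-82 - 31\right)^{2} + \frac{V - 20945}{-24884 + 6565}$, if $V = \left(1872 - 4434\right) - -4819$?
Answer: $\frac{233933999}{18319} \approx 12770.0$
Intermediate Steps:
$V = 2257$ ($V = \left(1872 - 4434\right) + 4819 = -2562 + 4819 = 2257$)
$\left(-82 - 31\right)^{2} + \frac{V - 20945}{-24884 + 6565} = \left(-82 - 31\right)^{2} + \frac{2257 - 20945}{-24884 + 6565} = \left(-113\right)^{2} - \frac{18688}{-18319} = 12769 - - \frac{18688}{18319} = 12769 + \frac{18688}{18319} = \frac{233933999}{18319}$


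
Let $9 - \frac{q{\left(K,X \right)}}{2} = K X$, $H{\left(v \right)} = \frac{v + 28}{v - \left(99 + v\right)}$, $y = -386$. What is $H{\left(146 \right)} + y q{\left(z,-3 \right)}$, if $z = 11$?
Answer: $- \frac{1070050}{33} \approx -32426.0$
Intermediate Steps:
$H{\left(v \right)} = - \frac{28}{99} - \frac{v}{99}$ ($H{\left(v \right)} = \frac{28 + v}{-99} = \left(28 + v\right) \left(- \frac{1}{99}\right) = - \frac{28}{99} - \frac{v}{99}$)
$q{\left(K,X \right)} = 18 - 2 K X$
$H{\left(146 \right)} + y q{\left(z,-3 \right)} = \left(- \frac{28}{99} - \frac{146}{99}\right) - 386 \left(18 - 22 \left(-3\right)\right) = \left(- \frac{28}{99} - \frac{146}{99}\right) - 386 \left(18 + 66\right) = - \frac{58}{33} - 32424 = - \frac{1070050}{33}$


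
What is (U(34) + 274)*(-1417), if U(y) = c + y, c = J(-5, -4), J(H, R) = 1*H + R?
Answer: -423683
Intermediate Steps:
J(H, R) = H + R
c = -9 (c = -5 - 4 = -9)
U(y) = -9 + y
(U(34) + 274)*(-1417) = ((-9 + 34) + 274)*(-1417) = (25 + 274)*(-1417) = 299*(-1417) = -423683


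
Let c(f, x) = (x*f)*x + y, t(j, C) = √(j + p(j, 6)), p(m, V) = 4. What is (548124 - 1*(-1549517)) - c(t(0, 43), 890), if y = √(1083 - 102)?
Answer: 513441 - 3*√109 ≈ 5.1341e+5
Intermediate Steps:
t(j, C) = √(4 + j) (t(j, C) = √(j + 4) = √(4 + j))
y = 3*√109 (y = √981 = 3*√109 ≈ 31.321)
c(f, x) = 3*√109 + f*x² (c(f, x) = (x*f)*x + 3*√109 = (f*x)*x + 3*√109 = f*x² + 3*√109 = 3*√109 + f*x²)
(548124 - 1*(-1549517)) - c(t(0, 43), 890) = (548124 - 1*(-1549517)) - (3*√109 + √(4 + 0)*890²) = (548124 + 1549517) - (3*√109 + √4*792100) = 2097641 - (3*√109 + 2*792100) = 2097641 - (3*√109 + 1584200) = 2097641 - (1584200 + 3*√109) = 2097641 + (-1584200 - 3*√109) = 513441 - 3*√109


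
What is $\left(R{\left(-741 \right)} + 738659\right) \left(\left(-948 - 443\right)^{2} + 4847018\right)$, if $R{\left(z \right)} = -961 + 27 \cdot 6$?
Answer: $5004091996140$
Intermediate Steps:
$R{\left(z \right)} = -799$ ($R{\left(z \right)} = -961 + 162 = -799$)
$\left(R{\left(-741 \right)} + 738659\right) \left(\left(-948 - 443\right)^{2} + 4847018\right) = \left(-799 + 738659\right) \left(\left(-948 - 443\right)^{2} + 4847018\right) = 737860 \left(\left(-1391\right)^{2} + 4847018\right) = 737860 \left(1934881 + 4847018\right) = 737860 \cdot 6781899 = 5004091996140$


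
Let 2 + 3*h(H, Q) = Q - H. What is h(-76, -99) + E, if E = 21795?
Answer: 65360/3 ≈ 21787.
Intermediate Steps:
h(H, Q) = -⅔ - H/3 + Q/3 (h(H, Q) = -⅔ + (Q - H)/3 = -⅔ + (-H/3 + Q/3) = -⅔ - H/3 + Q/3)
h(-76, -99) + E = (-⅔ - ⅓*(-76) + (⅓)*(-99)) + 21795 = (-⅔ + 76/3 - 33) + 21795 = -25/3 + 21795 = 65360/3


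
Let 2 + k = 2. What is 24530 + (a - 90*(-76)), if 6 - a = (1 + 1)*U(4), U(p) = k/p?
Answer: 31376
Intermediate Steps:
k = 0 (k = -2 + 2 = 0)
U(p) = 0 (U(p) = 0/p = 0)
a = 6 (a = 6 - (1 + 1)*0 = 6 - 2*0 = 6 - 1*0 = 6 + 0 = 6)
24530 + (a - 90*(-76)) = 24530 + (6 - 90*(-76)) = 24530 + (6 + 6840) = 24530 + 6846 = 31376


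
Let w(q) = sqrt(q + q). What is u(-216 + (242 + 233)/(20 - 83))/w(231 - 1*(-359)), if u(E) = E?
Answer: -14083*sqrt(295)/37170 ≈ -6.5075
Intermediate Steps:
w(q) = sqrt(2)*sqrt(q) (w(q) = sqrt(2*q) = sqrt(2)*sqrt(q))
u(-216 + (242 + 233)/(20 - 83))/w(231 - 1*(-359)) = (-216 + (242 + 233)/(20 - 83))/((sqrt(2)*sqrt(231 - 1*(-359)))) = (-216 + 475/(-63))/((sqrt(2)*sqrt(231 + 359))) = (-216 + 475*(-1/63))/((sqrt(2)*sqrt(590))) = (-216 - 475/63)/((2*sqrt(295))) = -14083*sqrt(295)/37170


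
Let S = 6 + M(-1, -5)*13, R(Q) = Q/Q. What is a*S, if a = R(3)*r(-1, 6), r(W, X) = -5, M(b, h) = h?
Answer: 295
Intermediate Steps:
R(Q) = 1
a = -5 (a = 1*(-5) = -5)
S = -59 (S = 6 - 5*13 = 6 - 65 = -59)
a*S = -5*(-59) = 295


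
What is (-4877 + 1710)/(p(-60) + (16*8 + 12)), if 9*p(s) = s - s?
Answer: -3167/140 ≈ -22.621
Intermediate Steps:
p(s) = 0 (p(s) = (s - s)/9 = (⅑)*0 = 0)
(-4877 + 1710)/(p(-60) + (16*8 + 12)) = (-4877 + 1710)/(0 + (16*8 + 12)) = -3167/(0 + (128 + 12)) = -3167/(0 + 140) = -3167/140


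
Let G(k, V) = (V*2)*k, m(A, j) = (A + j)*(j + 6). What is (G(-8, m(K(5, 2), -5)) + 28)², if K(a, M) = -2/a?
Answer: 327184/25 ≈ 13087.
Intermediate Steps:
m(A, j) = (6 + j)*(A + j) (m(A, j) = (A + j)*(6 + j) = (6 + j)*(A + j))
G(k, V) = 2*V*k (G(k, V) = (2*V)*k = 2*V*k)
(G(-8, m(K(5, 2), -5)) + 28)² = (2*((-5)² + 6*(-2/5) + 6*(-5) - 2/5*(-5))*(-8) + 28)² = (2*(25 + 6*(-2*⅕) - 30 - 2*⅕*(-5))*(-8) + 28)² = (2*(25 + 6*(-⅖) - 30 - ⅖*(-5))*(-8) + 28)² = (2*(25 - 12/5 - 30 + 2)*(-8) + 28)² = (2*(-27/5)*(-8) + 28)² = (432/5 + 28)² = (572/5)² = 327184/25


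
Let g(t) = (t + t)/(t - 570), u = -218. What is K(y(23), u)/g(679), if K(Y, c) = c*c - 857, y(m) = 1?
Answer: 5086703/1358 ≈ 3745.7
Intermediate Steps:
g(t) = 2*t/(-570 + t) (g(t) = (2*t)/(-570 + t) = 2*t/(-570 + t))
K(Y, c) = -857 + c² (K(Y, c) = c² - 857 = -857 + c²)
K(y(23), u)/g(679) = (-857 + (-218)²)/((2*679/(-570 + 679))) = (-857 + 47524)/((2*679/109)) = 46667/((2*679*(1/109))) = 46667/(1358/109) = 46667*(109/1358) = 5086703/1358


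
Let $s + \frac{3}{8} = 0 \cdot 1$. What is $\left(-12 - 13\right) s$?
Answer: $\frac{75}{8} \approx 9.375$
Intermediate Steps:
$s = - \frac{3}{8}$ ($s = - \frac{3}{8} + 0 \cdot 1 = - \frac{3}{8} + 0 = - \frac{3}{8} \approx -0.375$)
$\left(-12 - 13\right) s = \left(-12 - 13\right) \left(- \frac{3}{8}\right) = \left(-25\right) \left(- \frac{3}{8}\right) = \frac{75}{8}$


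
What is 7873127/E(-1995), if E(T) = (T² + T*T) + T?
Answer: 7873127/7958055 ≈ 0.98933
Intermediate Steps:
E(T) = T + 2*T² (E(T) = (T² + T²) + T = 2*T² + T = T + 2*T²)
7873127/E(-1995) = 7873127/((-1995*(1 + 2*(-1995)))) = 7873127/((-1995*(1 - 3990))) = 7873127/((-1995*(-3989))) = 7873127/7958055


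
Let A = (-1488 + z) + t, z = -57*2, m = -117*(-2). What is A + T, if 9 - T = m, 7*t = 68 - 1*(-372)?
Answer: -12349/7 ≈ -1764.1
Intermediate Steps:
m = 234
z = -114
t = 440/7 (t = (68 - 1*(-372))/7 = (68 + 372)/7 = (⅐)*440 = 440/7 ≈ 62.857)
T = -225 (T = 9 - 1*234 = 9 - 234 = -225)
A = -10774/7 (A = (-1488 - 114) + 440/7 = -1602 + 440/7 = -10774/7 ≈ -1539.1)
A + T = -10774/7 - 225 = -12349/7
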